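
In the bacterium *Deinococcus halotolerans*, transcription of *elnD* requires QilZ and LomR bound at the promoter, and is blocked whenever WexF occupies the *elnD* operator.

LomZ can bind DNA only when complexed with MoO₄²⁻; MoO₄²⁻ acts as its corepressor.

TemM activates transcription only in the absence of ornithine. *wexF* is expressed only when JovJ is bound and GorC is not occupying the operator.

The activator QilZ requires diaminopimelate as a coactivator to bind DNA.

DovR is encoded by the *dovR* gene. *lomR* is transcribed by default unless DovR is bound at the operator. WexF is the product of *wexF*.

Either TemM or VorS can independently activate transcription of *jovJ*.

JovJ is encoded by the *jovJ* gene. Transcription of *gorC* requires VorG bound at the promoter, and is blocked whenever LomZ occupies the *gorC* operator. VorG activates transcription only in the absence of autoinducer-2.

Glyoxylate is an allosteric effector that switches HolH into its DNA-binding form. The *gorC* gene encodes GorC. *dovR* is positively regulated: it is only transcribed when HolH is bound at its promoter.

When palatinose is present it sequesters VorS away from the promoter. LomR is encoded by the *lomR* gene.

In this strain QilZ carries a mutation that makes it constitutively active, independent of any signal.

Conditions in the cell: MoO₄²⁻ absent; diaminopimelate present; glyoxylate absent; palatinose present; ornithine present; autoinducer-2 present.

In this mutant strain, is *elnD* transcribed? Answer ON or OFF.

ON

Ornithine is present, so TemM is inactive.
Palatinose is present, so VorS is inactive.
No activator is available at the *jovJ* promoter, so *jovJ* is not transcribed.
So JovJ is not produced.
Autoinducer-2 is present, so VorG is inactive.
MoO₄²⁻ is absent, so LomZ is inactive.
Required activator VorG is absent, so *gorC* is not transcribed.
So GorC is not produced.
Required activator JovJ is absent, so *wexF* is not transcribed.
So WexF is not produced.
QilZ is constitutively active in this strain.
Glyoxylate is absent, so HolH is inactive.
Required activator HolH is absent, so *dovR* is not transcribed.
So DovR is not produced.
With no repressor bound, *lomR* is transcribed.
So LomR is produced and active.
No repressor is bound and QilZ and LomR are active, so *elnD* is transcribed.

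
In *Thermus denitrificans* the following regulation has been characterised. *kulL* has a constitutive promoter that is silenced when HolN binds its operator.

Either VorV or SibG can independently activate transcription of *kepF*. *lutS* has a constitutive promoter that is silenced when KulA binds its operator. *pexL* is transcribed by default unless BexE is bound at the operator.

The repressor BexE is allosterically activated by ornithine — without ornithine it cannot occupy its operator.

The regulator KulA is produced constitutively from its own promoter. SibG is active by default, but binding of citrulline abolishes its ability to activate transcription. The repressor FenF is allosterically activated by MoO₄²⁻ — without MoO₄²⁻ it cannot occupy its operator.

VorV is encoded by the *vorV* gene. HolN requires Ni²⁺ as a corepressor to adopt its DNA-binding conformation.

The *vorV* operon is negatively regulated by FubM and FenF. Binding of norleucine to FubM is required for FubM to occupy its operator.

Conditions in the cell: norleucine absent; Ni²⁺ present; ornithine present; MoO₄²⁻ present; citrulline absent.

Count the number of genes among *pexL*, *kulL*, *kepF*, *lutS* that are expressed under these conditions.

Ornithine is present, so BexE is active.
With repressor BexE bound, *pexL* is not transcribed.
→ *pexL* is OFF.
Ni²⁺ is present, so HolN is active.
With repressor HolN bound, *kulL* is not transcribed.
→ *kulL* is OFF.
Norleucine is absent, so FubM is inactive.
MoO₄²⁻ is present, so FenF is active.
With repressor FenF bound, *vorV* is not transcribed.
So VorV is not produced.
Citrulline is absent, so SibG is active.
Activator SibG is present, so *kepF* is transcribed.
→ *kepF* is ON.
KulA is produced constitutively and is active.
With repressor KulA bound, *lutS* is not transcribed.
→ *lutS* is OFF.
1 of the 4 genes is transcribed.

1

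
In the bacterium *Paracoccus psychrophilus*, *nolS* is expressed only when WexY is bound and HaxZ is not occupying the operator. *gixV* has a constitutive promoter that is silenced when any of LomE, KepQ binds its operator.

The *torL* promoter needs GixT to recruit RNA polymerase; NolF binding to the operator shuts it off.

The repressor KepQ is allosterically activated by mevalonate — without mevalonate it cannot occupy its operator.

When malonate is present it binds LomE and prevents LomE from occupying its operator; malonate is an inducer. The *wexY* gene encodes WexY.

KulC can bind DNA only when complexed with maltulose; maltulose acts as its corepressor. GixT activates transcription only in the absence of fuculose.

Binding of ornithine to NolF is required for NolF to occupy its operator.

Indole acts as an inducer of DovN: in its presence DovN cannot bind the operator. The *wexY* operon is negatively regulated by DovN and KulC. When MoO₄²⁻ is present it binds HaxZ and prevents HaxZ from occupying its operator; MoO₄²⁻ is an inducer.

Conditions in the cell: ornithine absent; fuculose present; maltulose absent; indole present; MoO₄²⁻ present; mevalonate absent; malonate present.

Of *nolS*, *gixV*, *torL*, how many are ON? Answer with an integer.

Indole is present, so DovN is inactive.
Maltulose is absent, so KulC is inactive.
With no repressor bound, *wexY* is transcribed.
So WexY is produced and active.
MoO₄²⁻ is present, so HaxZ is inactive.
No repressor is bound and WexY is active, so *nolS* is transcribed.
→ *nolS* is ON.
Malonate is present, so LomE is inactive.
Mevalonate is absent, so KepQ is inactive.
With no repressor bound, *gixV* is transcribed.
→ *gixV* is ON.
Ornithine is absent, so NolF is inactive.
Fuculose is present, so GixT is inactive.
Required activator GixT is absent, so *torL* is not transcribed.
→ *torL* is OFF.
2 of the 3 genes are transcribed.

2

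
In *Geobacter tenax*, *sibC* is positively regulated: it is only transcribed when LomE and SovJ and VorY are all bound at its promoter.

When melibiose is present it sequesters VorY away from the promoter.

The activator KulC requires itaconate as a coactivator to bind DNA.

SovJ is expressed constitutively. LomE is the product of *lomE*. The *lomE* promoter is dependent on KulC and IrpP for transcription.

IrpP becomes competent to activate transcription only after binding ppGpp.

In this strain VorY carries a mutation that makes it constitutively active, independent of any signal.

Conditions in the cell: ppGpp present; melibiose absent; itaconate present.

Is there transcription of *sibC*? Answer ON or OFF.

Itaconate is present, so KulC is active.
ppGpp is present, so IrpP is active.
No repressor is bound and KulC and IrpP are active, so *lomE* is transcribed.
So LomE is produced and active.
SovJ is produced constitutively and is active.
VorY is constitutively active in this strain.
No repressor is bound and LomE and SovJ and VorY are active, so *sibC* is transcribed.

ON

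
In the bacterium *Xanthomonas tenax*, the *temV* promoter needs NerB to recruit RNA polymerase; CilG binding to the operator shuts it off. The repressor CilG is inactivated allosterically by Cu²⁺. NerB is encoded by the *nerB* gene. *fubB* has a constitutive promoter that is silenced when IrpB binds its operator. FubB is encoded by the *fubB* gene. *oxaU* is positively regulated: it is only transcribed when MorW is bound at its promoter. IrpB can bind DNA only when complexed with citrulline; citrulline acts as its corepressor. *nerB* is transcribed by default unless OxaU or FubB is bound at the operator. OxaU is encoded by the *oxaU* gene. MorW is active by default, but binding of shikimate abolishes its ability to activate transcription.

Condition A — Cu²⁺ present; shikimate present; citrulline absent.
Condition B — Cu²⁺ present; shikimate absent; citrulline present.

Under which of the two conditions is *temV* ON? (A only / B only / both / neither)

Condition A:
Cu²⁺ is present, so CilG is inactive.
Shikimate is present, so MorW is inactive.
Required activator MorW is absent, so *oxaU* is not transcribed.
So OxaU is not produced.
Citrulline is absent, so IrpB is inactive.
With no repressor bound, *fubB* is transcribed.
So FubB is produced and active.
With repressor FubB bound, *nerB* is not transcribed.
So NerB is not produced.
Required activator NerB is absent, so *temV* is not transcribed.
→ *temV* is OFF in A.
Condition B:
Cu²⁺ is present, so CilG is inactive.
Shikimate is absent, so MorW is active.
No repressor is bound and MorW is active, so *oxaU* is transcribed.
So OxaU is produced and active.
Citrulline is present, so IrpB is active.
With repressor IrpB bound, *fubB* is not transcribed.
So FubB is not produced.
With repressor OxaU bound, *nerB* is not transcribed.
So NerB is not produced.
Required activator NerB is absent, so *temV* is not transcribed.
→ *temV* is OFF in B.

neither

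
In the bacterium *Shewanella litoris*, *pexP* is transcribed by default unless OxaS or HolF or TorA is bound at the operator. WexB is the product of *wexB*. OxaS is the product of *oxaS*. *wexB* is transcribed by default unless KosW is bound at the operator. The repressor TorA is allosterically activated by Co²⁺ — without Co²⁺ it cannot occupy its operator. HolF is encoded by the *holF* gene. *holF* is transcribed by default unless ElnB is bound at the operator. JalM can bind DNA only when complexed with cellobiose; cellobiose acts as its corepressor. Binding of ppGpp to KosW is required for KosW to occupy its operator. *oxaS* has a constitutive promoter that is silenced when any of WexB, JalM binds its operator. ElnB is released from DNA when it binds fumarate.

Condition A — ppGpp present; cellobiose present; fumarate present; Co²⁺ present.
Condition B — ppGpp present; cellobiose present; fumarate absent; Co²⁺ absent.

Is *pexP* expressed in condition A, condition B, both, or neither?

B only

Condition A:
ppGpp is present, so KosW is active.
With repressor KosW bound, *wexB* is not transcribed.
So WexB is not produced.
Cellobiose is present, so JalM is active.
With repressor JalM bound, *oxaS* is not transcribed.
So OxaS is not produced.
Fumarate is present, so ElnB is inactive.
With no repressor bound, *holF* is transcribed.
So HolF is produced and active.
Co²⁺ is present, so TorA is active.
With repressor HolF bound, *pexP* is not transcribed.
→ *pexP* is OFF in A.
Condition B:
ppGpp is present, so KosW is active.
With repressor KosW bound, *wexB* is not transcribed.
So WexB is not produced.
Cellobiose is present, so JalM is active.
With repressor JalM bound, *oxaS* is not transcribed.
So OxaS is not produced.
Fumarate is absent, so ElnB is active.
With repressor ElnB bound, *holF* is not transcribed.
So HolF is not produced.
Co²⁺ is absent, so TorA is inactive.
With no repressor bound, *pexP* is transcribed.
→ *pexP* is ON in B.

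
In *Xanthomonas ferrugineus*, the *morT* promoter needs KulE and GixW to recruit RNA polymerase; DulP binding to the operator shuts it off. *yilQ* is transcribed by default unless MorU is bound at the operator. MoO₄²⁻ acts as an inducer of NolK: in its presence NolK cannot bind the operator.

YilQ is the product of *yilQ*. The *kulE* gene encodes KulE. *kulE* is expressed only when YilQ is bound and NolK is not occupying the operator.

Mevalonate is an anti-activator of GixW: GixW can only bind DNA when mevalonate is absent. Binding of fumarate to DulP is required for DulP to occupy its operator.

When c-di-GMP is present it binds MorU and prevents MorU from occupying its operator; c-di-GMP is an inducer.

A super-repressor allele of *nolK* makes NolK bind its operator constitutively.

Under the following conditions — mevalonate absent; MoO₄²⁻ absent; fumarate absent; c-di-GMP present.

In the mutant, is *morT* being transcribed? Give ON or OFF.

NolK is constitutively active in this strain.
c-di-GMP is present, so MorU is inactive.
With no repressor bound, *yilQ* is transcribed.
So YilQ is produced and active.
With repressor NolK bound, *kulE* is not transcribed.
So KulE is not produced.
Mevalonate is absent, so GixW is active.
Fumarate is absent, so DulP is inactive.
Required activator KulE is absent, so *morT* is not transcribed.

OFF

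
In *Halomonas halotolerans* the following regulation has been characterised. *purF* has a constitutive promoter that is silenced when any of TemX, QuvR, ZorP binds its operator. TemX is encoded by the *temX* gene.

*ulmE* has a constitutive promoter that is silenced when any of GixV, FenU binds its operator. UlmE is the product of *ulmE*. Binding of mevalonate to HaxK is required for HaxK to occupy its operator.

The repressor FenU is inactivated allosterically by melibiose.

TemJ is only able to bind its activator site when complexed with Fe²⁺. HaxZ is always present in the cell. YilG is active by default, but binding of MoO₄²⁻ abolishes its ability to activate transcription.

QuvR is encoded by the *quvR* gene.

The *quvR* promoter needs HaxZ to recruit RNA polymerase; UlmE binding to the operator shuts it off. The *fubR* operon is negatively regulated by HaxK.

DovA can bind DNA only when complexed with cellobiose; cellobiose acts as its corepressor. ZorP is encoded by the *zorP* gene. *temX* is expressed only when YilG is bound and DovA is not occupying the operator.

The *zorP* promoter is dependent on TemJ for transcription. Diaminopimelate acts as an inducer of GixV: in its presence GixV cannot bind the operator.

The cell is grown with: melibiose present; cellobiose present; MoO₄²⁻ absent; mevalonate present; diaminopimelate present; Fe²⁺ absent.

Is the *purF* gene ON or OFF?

ON

Cellobiose is present, so DovA is active.
MoO₄²⁻ is absent, so YilG is active.
With repressor DovA bound, *temX* is not transcribed.
So TemX is not produced.
HaxZ is produced constitutively and is active.
Diaminopimelate is present, so GixV is inactive.
Melibiose is present, so FenU is inactive.
With no repressor bound, *ulmE* is transcribed.
So UlmE is produced and active.
With repressor UlmE bound, *quvR* is not transcribed.
So QuvR is not produced.
Fe²⁺ is absent, so TemJ is inactive.
Required activator TemJ is absent, so *zorP* is not transcribed.
So ZorP is not produced.
With no repressor bound, *purF* is transcribed.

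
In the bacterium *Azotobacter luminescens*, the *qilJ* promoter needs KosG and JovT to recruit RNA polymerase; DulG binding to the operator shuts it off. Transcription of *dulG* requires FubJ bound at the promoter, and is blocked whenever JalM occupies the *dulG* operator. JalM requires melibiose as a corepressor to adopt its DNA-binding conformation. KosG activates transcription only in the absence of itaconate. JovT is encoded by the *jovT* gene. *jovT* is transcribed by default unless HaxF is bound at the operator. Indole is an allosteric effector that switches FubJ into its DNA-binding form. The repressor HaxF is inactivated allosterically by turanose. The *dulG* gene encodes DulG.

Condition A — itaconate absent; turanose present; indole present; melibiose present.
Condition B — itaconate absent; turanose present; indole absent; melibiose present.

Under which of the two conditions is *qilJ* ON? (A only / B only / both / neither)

both

Condition A:
Itaconate is absent, so KosG is active.
Turanose is present, so HaxF is inactive.
With no repressor bound, *jovT* is transcribed.
So JovT is produced and active.
Indole is present, so FubJ is active.
Melibiose is present, so JalM is active.
With repressor JalM bound, *dulG* is not transcribed.
So DulG is not produced.
No repressor is bound and KosG and JovT are active, so *qilJ* is transcribed.
→ *qilJ* is ON in A.
Condition B:
Itaconate is absent, so KosG is active.
Turanose is present, so HaxF is inactive.
With no repressor bound, *jovT* is transcribed.
So JovT is produced and active.
Indole is absent, so FubJ is inactive.
Melibiose is present, so JalM is active.
With repressor JalM bound, *dulG* is not transcribed.
So DulG is not produced.
No repressor is bound and KosG and JovT are active, so *qilJ* is transcribed.
→ *qilJ* is ON in B.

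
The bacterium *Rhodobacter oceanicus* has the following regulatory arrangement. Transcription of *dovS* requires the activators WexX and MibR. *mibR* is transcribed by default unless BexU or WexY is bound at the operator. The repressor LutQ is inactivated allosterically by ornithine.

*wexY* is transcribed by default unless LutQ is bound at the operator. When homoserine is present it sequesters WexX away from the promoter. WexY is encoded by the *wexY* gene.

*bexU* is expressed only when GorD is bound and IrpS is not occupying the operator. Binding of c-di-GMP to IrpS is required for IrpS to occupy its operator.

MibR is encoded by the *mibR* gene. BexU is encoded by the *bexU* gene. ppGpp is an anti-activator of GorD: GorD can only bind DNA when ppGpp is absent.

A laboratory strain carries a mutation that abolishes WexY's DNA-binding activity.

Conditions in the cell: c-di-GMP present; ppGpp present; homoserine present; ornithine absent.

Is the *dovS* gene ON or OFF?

OFF

Homoserine is present, so WexX is inactive.
ppGpp is present, so GorD is inactive.
c-di-GMP is present, so IrpS is active.
With repressor IrpS bound, *bexU* is not transcribed.
So BexU is not produced.
WexY is non-functional in this strain, so it has no effect.
With no repressor bound, *mibR* is transcribed.
So MibR is produced and active.
Required activator WexX is absent, so *dovS* is not transcribed.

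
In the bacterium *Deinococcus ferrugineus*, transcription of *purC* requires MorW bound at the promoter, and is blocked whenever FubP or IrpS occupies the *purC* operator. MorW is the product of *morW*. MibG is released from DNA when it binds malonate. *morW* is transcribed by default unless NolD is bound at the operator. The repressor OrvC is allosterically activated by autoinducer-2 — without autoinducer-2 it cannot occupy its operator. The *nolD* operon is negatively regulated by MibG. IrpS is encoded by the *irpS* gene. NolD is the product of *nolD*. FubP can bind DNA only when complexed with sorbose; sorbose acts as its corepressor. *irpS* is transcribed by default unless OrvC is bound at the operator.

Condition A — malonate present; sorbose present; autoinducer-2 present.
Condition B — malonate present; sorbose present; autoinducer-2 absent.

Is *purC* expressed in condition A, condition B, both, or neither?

neither

Condition A:
Malonate is present, so MibG is inactive.
With no repressor bound, *nolD* is transcribed.
So NolD is produced and active.
With repressor NolD bound, *morW* is not transcribed.
So MorW is not produced.
Sorbose is present, so FubP is active.
Autoinducer-2 is present, so OrvC is active.
With repressor OrvC bound, *irpS* is not transcribed.
So IrpS is not produced.
With repressor FubP bound, *purC* is not transcribed.
→ *purC* is OFF in A.
Condition B:
Malonate is present, so MibG is inactive.
With no repressor bound, *nolD* is transcribed.
So NolD is produced and active.
With repressor NolD bound, *morW* is not transcribed.
So MorW is not produced.
Sorbose is present, so FubP is active.
Autoinducer-2 is absent, so OrvC is inactive.
With no repressor bound, *irpS* is transcribed.
So IrpS is produced and active.
With repressor FubP bound, *purC* is not transcribed.
→ *purC* is OFF in B.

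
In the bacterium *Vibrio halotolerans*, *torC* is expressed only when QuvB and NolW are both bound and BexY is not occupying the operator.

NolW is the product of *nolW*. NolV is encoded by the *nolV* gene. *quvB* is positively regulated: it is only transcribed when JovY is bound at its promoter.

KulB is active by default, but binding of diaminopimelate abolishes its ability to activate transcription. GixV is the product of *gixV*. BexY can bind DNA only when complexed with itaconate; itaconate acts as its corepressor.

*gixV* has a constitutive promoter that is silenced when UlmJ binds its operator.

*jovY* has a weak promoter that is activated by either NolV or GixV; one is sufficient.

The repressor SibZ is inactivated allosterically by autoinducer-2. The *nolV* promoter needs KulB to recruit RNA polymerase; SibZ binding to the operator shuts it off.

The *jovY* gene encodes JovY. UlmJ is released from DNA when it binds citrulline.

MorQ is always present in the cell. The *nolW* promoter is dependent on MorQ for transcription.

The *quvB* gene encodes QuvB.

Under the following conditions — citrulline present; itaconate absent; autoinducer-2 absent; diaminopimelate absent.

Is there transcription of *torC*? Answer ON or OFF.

Autoinducer-2 is absent, so SibZ is active.
Diaminopimelate is absent, so KulB is active.
With repressor SibZ bound, *nolV* is not transcribed.
So NolV is not produced.
Citrulline is present, so UlmJ is inactive.
With no repressor bound, *gixV* is transcribed.
So GixV is produced and active.
Activator GixV is present, so *jovY* is transcribed.
So JovY is produced and active.
No repressor is bound and JovY is active, so *quvB* is transcribed.
So QuvB is produced and active.
Itaconate is absent, so BexY is inactive.
MorQ is produced constitutively and is active.
No repressor is bound and MorQ is active, so *nolW* is transcribed.
So NolW is produced and active.
No repressor is bound and QuvB and NolW are active, so *torC* is transcribed.

ON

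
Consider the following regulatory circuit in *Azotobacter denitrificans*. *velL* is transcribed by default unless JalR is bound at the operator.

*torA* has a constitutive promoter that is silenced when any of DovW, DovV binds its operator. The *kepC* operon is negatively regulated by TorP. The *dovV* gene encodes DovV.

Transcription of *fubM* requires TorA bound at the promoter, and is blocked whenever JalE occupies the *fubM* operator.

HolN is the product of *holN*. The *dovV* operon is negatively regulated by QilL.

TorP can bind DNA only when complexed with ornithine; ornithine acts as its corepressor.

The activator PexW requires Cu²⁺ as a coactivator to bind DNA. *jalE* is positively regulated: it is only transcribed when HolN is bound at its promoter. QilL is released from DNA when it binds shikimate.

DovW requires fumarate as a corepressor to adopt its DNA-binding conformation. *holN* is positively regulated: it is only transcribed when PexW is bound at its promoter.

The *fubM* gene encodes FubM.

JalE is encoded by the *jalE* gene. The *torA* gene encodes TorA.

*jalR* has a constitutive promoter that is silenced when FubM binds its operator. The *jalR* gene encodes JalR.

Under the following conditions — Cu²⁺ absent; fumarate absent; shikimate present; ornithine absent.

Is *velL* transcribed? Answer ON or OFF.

OFF

Cu²⁺ is absent, so PexW is inactive.
Required activator PexW is absent, so *holN* is not transcribed.
So HolN is not produced.
Required activator HolN is absent, so *jalE* is not transcribed.
So JalE is not produced.
Fumarate is absent, so DovW is inactive.
Shikimate is present, so QilL is inactive.
With no repressor bound, *dovV* is transcribed.
So DovV is produced and active.
With repressor DovV bound, *torA* is not transcribed.
So TorA is not produced.
Required activator TorA is absent, so *fubM* is not transcribed.
So FubM is not produced.
With no repressor bound, *jalR* is transcribed.
So JalR is produced and active.
With repressor JalR bound, *velL* is not transcribed.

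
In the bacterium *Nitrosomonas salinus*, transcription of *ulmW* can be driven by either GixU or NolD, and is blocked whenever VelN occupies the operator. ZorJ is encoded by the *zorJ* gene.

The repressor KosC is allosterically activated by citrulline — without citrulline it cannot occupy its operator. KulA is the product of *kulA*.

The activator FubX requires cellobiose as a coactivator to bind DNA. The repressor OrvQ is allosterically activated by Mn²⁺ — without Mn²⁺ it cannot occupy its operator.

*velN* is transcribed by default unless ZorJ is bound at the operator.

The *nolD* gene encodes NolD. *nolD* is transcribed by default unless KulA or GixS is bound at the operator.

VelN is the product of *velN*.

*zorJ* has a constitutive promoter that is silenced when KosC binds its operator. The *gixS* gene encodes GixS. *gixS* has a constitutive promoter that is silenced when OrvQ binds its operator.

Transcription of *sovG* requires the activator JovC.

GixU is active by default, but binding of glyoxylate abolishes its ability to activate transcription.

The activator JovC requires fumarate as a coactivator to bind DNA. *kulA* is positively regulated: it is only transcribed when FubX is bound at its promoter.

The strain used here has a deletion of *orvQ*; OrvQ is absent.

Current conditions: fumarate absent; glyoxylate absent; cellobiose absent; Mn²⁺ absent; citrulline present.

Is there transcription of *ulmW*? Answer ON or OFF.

OFF

Glyoxylate is absent, so GixU is active.
Citrulline is present, so KosC is active.
With repressor KosC bound, *zorJ* is not transcribed.
So ZorJ is not produced.
With no repressor bound, *velN* is transcribed.
So VelN is produced and active.
Cellobiose is absent, so FubX is inactive.
Required activator FubX is absent, so *kulA* is not transcribed.
So KulA is not produced.
OrvQ is non-functional in this strain, so it has no effect.
With no repressor bound, *gixS* is transcribed.
So GixS is produced and active.
With repressor GixS bound, *nolD* is not transcribed.
So NolD is not produced.
With repressor VelN bound, *ulmW* is not transcribed.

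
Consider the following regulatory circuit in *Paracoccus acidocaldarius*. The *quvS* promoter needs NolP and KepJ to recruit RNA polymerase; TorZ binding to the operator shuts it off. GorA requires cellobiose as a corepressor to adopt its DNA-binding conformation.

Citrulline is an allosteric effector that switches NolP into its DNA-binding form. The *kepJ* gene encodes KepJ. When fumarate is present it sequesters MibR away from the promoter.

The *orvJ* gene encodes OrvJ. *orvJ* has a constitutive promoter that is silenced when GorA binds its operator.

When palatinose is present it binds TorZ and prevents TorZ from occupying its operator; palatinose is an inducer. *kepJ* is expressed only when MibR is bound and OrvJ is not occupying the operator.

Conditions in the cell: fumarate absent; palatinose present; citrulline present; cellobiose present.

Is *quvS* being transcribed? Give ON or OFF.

Palatinose is present, so TorZ is inactive.
Citrulline is present, so NolP is active.
Fumarate is absent, so MibR is active.
Cellobiose is present, so GorA is active.
With repressor GorA bound, *orvJ* is not transcribed.
So OrvJ is not produced.
No repressor is bound and MibR is active, so *kepJ* is transcribed.
So KepJ is produced and active.
No repressor is bound and NolP and KepJ are active, so *quvS* is transcribed.

ON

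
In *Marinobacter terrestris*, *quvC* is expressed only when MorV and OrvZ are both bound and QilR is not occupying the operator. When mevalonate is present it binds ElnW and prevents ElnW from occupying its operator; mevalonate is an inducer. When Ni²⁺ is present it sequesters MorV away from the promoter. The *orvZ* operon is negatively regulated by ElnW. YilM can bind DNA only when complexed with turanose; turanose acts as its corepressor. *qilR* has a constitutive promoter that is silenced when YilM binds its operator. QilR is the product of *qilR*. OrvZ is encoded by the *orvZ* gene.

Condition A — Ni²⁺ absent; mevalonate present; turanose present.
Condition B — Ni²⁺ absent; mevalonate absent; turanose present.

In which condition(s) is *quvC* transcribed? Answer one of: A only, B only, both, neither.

A only

Condition A:
Ni²⁺ is absent, so MorV is active.
Mevalonate is present, so ElnW is inactive.
With no repressor bound, *orvZ* is transcribed.
So OrvZ is produced and active.
Turanose is present, so YilM is active.
With repressor YilM bound, *qilR* is not transcribed.
So QilR is not produced.
No repressor is bound and MorV and OrvZ are active, so *quvC* is transcribed.
→ *quvC* is ON in A.
Condition B:
Ni²⁺ is absent, so MorV is active.
Mevalonate is absent, so ElnW is active.
With repressor ElnW bound, *orvZ* is not transcribed.
So OrvZ is not produced.
Turanose is present, so YilM is active.
With repressor YilM bound, *qilR* is not transcribed.
So QilR is not produced.
Required activator OrvZ is absent, so *quvC* is not transcribed.
→ *quvC* is OFF in B.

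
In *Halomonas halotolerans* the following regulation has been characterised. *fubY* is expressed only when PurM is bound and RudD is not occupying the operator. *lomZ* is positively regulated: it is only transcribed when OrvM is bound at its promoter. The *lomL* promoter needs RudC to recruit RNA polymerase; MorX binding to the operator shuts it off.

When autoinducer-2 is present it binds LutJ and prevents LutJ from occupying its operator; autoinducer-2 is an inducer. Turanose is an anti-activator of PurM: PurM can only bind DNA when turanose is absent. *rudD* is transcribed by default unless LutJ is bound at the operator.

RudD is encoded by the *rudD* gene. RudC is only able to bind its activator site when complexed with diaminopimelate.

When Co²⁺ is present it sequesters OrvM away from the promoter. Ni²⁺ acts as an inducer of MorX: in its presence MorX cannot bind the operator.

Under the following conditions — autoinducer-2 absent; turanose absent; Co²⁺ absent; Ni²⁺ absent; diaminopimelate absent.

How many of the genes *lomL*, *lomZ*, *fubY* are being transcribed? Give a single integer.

Diaminopimelate is absent, so RudC is inactive.
Ni²⁺ is absent, so MorX is active.
With repressor MorX bound, *lomL* is not transcribed.
→ *lomL* is OFF.
Co²⁺ is absent, so OrvM is active.
No repressor is bound and OrvM is active, so *lomZ* is transcribed.
→ *lomZ* is ON.
Turanose is absent, so PurM is active.
Autoinducer-2 is absent, so LutJ is active.
With repressor LutJ bound, *rudD* is not transcribed.
So RudD is not produced.
No repressor is bound and PurM is active, so *fubY* is transcribed.
→ *fubY* is ON.
2 of the 3 genes are transcribed.

2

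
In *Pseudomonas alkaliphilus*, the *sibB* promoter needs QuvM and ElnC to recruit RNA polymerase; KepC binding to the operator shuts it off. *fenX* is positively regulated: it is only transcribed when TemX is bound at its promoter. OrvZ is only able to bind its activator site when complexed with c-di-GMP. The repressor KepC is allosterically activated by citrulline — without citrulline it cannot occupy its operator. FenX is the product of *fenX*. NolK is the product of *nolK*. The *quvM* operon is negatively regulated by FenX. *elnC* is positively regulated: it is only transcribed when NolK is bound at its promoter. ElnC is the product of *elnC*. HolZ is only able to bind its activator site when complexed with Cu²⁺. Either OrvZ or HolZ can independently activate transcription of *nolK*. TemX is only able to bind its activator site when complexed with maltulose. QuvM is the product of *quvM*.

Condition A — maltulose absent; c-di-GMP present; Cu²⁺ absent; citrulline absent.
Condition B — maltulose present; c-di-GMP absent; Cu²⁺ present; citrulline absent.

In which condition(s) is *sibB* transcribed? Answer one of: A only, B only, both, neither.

A only

Condition A:
Maltulose is absent, so TemX is inactive.
Required activator TemX is absent, so *fenX* is not transcribed.
So FenX is not produced.
With no repressor bound, *quvM* is transcribed.
So QuvM is produced and active.
c-di-GMP is present, so OrvZ is active.
Cu²⁺ is absent, so HolZ is inactive.
Activator OrvZ is present, so *nolK* is transcribed.
So NolK is produced and active.
No repressor is bound and NolK is active, so *elnC* is transcribed.
So ElnC is produced and active.
Citrulline is absent, so KepC is inactive.
No repressor is bound and QuvM and ElnC are active, so *sibB* is transcribed.
→ *sibB* is ON in A.
Condition B:
Maltulose is present, so TemX is active.
No repressor is bound and TemX is active, so *fenX* is transcribed.
So FenX is produced and active.
With repressor FenX bound, *quvM* is not transcribed.
So QuvM is not produced.
c-di-GMP is absent, so OrvZ is inactive.
Cu²⁺ is present, so HolZ is active.
Activator HolZ is present, so *nolK* is transcribed.
So NolK is produced and active.
No repressor is bound and NolK is active, so *elnC* is transcribed.
So ElnC is produced and active.
Citrulline is absent, so KepC is inactive.
Required activator QuvM is absent, so *sibB* is not transcribed.
→ *sibB* is OFF in B.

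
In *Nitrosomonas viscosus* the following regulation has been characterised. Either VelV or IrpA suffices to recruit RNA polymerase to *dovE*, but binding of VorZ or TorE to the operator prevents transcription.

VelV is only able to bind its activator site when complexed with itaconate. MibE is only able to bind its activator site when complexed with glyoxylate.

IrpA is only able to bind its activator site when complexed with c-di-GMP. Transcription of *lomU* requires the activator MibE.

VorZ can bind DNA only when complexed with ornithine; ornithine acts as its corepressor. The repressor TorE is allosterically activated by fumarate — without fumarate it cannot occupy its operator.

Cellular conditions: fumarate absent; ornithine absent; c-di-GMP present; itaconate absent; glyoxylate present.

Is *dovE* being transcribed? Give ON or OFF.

Ornithine is absent, so VorZ is inactive.
Itaconate is absent, so VelV is inactive.
Fumarate is absent, so TorE is inactive.
c-di-GMP is present, so IrpA is active.
Activator IrpA is present, so *dovE* is transcribed.

ON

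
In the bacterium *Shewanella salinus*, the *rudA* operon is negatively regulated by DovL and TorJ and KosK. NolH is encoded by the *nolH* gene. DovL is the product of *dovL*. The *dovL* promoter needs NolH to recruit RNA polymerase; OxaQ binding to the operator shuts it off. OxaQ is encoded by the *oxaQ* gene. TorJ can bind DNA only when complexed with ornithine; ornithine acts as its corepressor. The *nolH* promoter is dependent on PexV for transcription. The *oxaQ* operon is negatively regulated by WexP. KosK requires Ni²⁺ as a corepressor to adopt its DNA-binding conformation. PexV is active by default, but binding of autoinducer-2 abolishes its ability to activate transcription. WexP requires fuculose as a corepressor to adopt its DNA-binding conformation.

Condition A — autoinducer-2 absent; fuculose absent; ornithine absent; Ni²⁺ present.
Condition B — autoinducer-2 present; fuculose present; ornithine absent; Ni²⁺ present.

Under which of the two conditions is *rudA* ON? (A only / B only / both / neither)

neither

Condition A:
Autoinducer-2 is absent, so PexV is active.
No repressor is bound and PexV is active, so *nolH* is transcribed.
So NolH is produced and active.
Fuculose is absent, so WexP is inactive.
With no repressor bound, *oxaQ* is transcribed.
So OxaQ is produced and active.
With repressor OxaQ bound, *dovL* is not transcribed.
So DovL is not produced.
Ornithine is absent, so TorJ is inactive.
Ni²⁺ is present, so KosK is active.
With repressor KosK bound, *rudA* is not transcribed.
→ *rudA* is OFF in A.
Condition B:
Autoinducer-2 is present, so PexV is inactive.
Required activator PexV is absent, so *nolH* is not transcribed.
So NolH is not produced.
Fuculose is present, so WexP is active.
With repressor WexP bound, *oxaQ* is not transcribed.
So OxaQ is not produced.
Required activator NolH is absent, so *dovL* is not transcribed.
So DovL is not produced.
Ornithine is absent, so TorJ is inactive.
Ni²⁺ is present, so KosK is active.
With repressor KosK bound, *rudA* is not transcribed.
→ *rudA* is OFF in B.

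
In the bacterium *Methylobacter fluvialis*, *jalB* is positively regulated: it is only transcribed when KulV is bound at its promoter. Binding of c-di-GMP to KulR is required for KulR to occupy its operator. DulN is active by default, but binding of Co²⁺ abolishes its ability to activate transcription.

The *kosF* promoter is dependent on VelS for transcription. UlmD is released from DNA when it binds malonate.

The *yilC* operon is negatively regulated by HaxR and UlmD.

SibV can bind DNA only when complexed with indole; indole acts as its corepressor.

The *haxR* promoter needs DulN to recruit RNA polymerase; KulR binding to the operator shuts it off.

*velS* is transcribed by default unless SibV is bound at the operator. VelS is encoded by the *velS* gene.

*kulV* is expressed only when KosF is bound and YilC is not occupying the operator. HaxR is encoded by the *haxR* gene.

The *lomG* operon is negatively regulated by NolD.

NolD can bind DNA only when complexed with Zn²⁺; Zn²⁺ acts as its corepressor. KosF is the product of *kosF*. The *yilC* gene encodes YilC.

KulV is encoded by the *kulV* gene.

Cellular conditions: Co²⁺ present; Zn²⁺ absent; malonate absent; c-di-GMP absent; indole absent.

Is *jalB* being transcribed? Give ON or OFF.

ON

Indole is absent, so SibV is inactive.
With no repressor bound, *velS* is transcribed.
So VelS is produced and active.
No repressor is bound and VelS is active, so *kosF* is transcribed.
So KosF is produced and active.
Co²⁺ is present, so DulN is inactive.
c-di-GMP is absent, so KulR is inactive.
Required activator DulN is absent, so *haxR* is not transcribed.
So HaxR is not produced.
Malonate is absent, so UlmD is active.
With repressor UlmD bound, *yilC* is not transcribed.
So YilC is not produced.
No repressor is bound and KosF is active, so *kulV* is transcribed.
So KulV is produced and active.
No repressor is bound and KulV is active, so *jalB* is transcribed.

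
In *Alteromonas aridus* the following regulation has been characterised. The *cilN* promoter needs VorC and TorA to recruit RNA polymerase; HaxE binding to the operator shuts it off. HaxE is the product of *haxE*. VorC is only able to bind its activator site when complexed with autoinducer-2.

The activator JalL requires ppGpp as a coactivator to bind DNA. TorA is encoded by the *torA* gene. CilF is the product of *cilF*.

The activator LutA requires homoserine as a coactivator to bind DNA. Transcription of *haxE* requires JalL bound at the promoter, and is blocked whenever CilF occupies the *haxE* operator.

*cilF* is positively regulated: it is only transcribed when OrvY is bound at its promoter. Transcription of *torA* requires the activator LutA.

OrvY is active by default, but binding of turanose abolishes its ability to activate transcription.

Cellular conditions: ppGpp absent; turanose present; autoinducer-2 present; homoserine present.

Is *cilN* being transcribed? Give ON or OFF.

ppGpp is absent, so JalL is inactive.
Turanose is present, so OrvY is inactive.
Required activator OrvY is absent, so *cilF* is not transcribed.
So CilF is not produced.
Required activator JalL is absent, so *haxE* is not transcribed.
So HaxE is not produced.
Autoinducer-2 is present, so VorC is active.
Homoserine is present, so LutA is active.
No repressor is bound and LutA is active, so *torA* is transcribed.
So TorA is produced and active.
No repressor is bound and VorC and TorA are active, so *cilN* is transcribed.

ON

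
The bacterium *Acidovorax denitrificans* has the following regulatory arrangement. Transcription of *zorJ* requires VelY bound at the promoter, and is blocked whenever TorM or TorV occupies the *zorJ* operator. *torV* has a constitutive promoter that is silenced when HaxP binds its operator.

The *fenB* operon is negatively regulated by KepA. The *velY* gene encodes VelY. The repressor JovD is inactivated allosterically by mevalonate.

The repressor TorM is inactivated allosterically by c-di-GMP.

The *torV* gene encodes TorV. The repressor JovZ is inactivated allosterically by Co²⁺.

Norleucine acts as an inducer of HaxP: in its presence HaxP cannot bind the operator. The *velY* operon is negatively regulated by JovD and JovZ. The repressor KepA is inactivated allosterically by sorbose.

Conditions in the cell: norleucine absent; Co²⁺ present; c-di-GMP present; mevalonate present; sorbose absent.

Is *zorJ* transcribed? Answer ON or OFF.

c-di-GMP is present, so TorM is inactive.
Norleucine is absent, so HaxP is active.
With repressor HaxP bound, *torV* is not transcribed.
So TorV is not produced.
Mevalonate is present, so JovD is inactive.
Co²⁺ is present, so JovZ is inactive.
With no repressor bound, *velY* is transcribed.
So VelY is produced and active.
No repressor is bound and VelY is active, so *zorJ* is transcribed.

ON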